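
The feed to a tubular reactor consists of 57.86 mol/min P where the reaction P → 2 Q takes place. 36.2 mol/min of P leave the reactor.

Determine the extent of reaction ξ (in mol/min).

ξ = 21.7 mol/min

For P: n = n₀ − 1ξ → 36.2 = 57.86 − 1ξ, giving ξ = 21.66 mol/min.
Outlet amounts (n = n₀ + ν ξ):
  P: 57.86 − 1(21.66) = 36.2
  Q: 0 + 2(21.66) = 43.32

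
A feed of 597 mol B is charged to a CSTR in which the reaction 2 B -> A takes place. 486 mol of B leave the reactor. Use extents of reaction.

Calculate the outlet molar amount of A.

For B: n = n₀ − 2ξ → 486 = 597 − 2ξ, giving ξ = 55.5 mol.
Outlet amounts (n = n₀ + ν ξ):
  B: 597 − 2(55.5) = 486
  A: 0 + 1(55.5) = 55.5

55.5 mol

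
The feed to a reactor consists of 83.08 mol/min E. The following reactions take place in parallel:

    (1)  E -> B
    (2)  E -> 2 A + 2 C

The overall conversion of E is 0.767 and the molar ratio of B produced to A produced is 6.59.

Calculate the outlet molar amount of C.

8.99 mol/min

Conversion of E: E consumed = 0.767 × 83.08 = 63.72 mol/min = 1ξ₁ + 1ξ₂.
Selectivity: 1ξ₁ / (2ξ₂) = 6.59 → ξ₁ = 13.18 ξ₂.
Substitute: (1·13.18 + 1) ξ₂ = 63.72 → ξ₂ = 4.494 mol/min, ξ₁ = 59.23 mol/min.
Outlet amounts (n = n₀ + Σ ν·ξ):
  E: 83.08 − 1(59.23) − 1(4.494) = 19.36
  B: 0 + 1(59.23) = 59.23
  A: 0 + 2(4.494) = 8.988
  C: 0 + 2(4.494) = 8.988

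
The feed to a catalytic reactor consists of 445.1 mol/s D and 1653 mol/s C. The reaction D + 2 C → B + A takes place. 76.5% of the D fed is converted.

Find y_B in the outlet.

0.194

D reacted = 0.765 × 445.1 = 340.5 mol/s; ν_D = −1, so ξ = 340.5/1 = 340.5 mol/s.
Outlet amounts (n = n₀ + ν ξ):
  D: 445.1 − 1(340.5) = 104.6
  C: 1653 − 2(340.5) = 972
  B: 0 + 1(340.5) = 340.5
  A: 0 + 1(340.5) = 340.5
Total out = 1758 mol/s; y_B = 340.5 / 1758 = 0.1937.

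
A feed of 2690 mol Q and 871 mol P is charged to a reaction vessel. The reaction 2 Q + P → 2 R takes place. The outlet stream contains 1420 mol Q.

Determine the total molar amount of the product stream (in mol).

For Q: n = n₀ − 2ξ → 1420 = 2690 − 2ξ, giving ξ = 635 mol.
Outlet amounts (n = n₀ + ν ξ):
  Q: 2690 − 2(635) = 1420
  P: 871 − 1(635) = 236
  R: 0 + 2(635) = 1270
Total out = 1420 + 236 + 1270 = 2926 mol.

2930 mol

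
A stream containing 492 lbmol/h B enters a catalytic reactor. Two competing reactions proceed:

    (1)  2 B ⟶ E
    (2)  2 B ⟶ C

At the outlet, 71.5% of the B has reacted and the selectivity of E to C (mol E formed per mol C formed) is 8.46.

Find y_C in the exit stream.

Conversion of B: B consumed = 0.715 × 492 = 351.8 lbmol/h = 2ξ₁ + 2ξ₂.
Selectivity: 1ξ₁ / (1ξ₂) = 8.46 → ξ₁ = 8.46 ξ₂.
Substitute: (2·8.46 + 2) ξ₂ = 351.8 → ξ₂ = 18.59 lbmol/h, ξ₁ = 157.3 lbmol/h.
Outlet amounts (n = n₀ + Σ ν·ξ):
  B: 492 − 2(157.3) − 2(18.59) = 140.2
  E: 0 + 1(157.3) = 157.3
  C: 0 + 1(18.59) = 18.59
Total out = 316.1 lbmol/h; y_C = 18.59 / 316.1 = 0.05882.

0.0588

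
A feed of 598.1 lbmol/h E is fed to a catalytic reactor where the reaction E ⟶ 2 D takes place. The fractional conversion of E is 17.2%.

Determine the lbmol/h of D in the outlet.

E reacted = 0.172 × 598.1 = 102.9 lbmol/h; ν_E = −1, so ξ = 102.9/1 = 102.9 lbmol/h.
Outlet amounts (n = n₀ + ν ξ):
  E: 598.1 − 1(102.9) = 495.2
  D: 0 + 2(102.9) = 205.7

206 lbmol/h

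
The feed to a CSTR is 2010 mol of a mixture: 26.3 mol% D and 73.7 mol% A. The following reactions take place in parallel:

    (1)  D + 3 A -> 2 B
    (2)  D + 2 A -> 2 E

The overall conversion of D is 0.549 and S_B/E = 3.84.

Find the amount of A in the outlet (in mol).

Conversion of D: D consumed = 0.549 × 528.6 = 290.2 mol = 1ξ₁ + 1ξ₂.
Selectivity: 2ξ₁ / (2ξ₂) = 3.84 → ξ₁ = 3.84 ξ₂.
Substitute: (1·3.84 + 1) ξ₂ = 290.2 → ξ₂ = 59.96 mol, ξ₁ = 230.3 mol.
Outlet amounts (n = n₀ + Σ ν·ξ):
  D: 528.6 − 1(230.3) − 1(59.96) = 238.4
  A: 1481 − 3(230.3) − 2(59.96) = 670.7
  B: 0 + 2(230.3) = 460.5
  E: 0 + 2(59.96) = 119.9

671 mol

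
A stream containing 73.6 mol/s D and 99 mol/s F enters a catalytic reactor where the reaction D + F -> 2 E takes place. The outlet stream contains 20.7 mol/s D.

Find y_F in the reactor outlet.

For D: n = n₀ − 1ξ → 20.7 = 73.6 − 1ξ, giving ξ = 52.9 mol/s.
Outlet amounts (n = n₀ + ν ξ):
  D: 73.6 − 1(52.9) = 20.7
  F: 99 − 1(52.9) = 46.1
  E: 0 + 2(52.9) = 105.8
Total out = 172.6 mol/s; y_F = 46.1 / 172.6 = 0.2671.

0.267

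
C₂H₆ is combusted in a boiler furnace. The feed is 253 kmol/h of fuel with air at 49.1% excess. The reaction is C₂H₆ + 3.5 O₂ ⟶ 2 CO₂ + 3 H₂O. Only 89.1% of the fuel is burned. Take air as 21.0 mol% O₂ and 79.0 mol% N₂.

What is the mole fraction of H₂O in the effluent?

Stoichiometric O₂ = 3.5 × 253 = 885.5 kmol/h; O₂ fed = 885.5 × 1.491 = 1320 kmol/h.
N₂ fed = 1320 × 79/21 = 4967 kmol/h.
Fuel reacted = 0.891 × 253 → ξ = 225.4 kmol/h.
Outlet (n = n₀ + ν ξ):
  C₂H₆: 253 − 1(225.4) = 27.58
  O₂: 1320 − 3.5(225.4) = 531.3
  N₂: 4967 (inert)
  CO₂: 0 + 2(225.4) = 450.8
  H₂O: 0 + 3(225.4) = 676.3
Total out = 6653 kmol/h; y_H₂O = 676.3 / 6653 = 0.1017.

0.102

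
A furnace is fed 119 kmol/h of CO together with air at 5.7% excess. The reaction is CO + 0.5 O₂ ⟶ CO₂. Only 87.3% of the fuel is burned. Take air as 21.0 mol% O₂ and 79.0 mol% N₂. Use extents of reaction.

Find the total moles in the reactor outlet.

Stoichiometric O₂ = 0.5 × 119 = 59.5 kmol/h; O₂ fed = 59.5 × 1.057 = 62.89 kmol/h.
N₂ fed = 62.89 × 79/21 = 236.6 kmol/h.
Fuel reacted = 0.873 × 119 → ξ = 103.9 kmol/h.
Outlet (n = n₀ + ν ξ):
  CO: 119 − 1(103.9) = 15.11
  O₂: 62.89 − 0.5(103.9) = 10.95
  N₂: 236.6 (inert)
  CO₂: 0 + 1(103.9) = 103.9
Total out = 15.11 + 10.95 + 236.6 + 103.9 = 366.5 kmol/h.

367 kmol/h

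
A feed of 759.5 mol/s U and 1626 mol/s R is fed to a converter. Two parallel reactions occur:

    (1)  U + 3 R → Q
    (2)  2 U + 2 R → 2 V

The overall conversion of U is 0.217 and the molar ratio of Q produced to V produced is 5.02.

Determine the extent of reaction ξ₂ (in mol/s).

ξ₂ = 13.7 mol/s

Conversion of U: U consumed = 0.217 × 759.5 = 164.8 mol/s = 1ξ₁ + 2ξ₂.
Selectivity: 1ξ₁ / (2ξ₂) = 5.02 → ξ₁ = 10.04 ξ₂.
Substitute: (1·10.04 + 2) ξ₂ = 164.8 → ξ₂ = 13.69 mol/s, ξ₁ = 137.4 mol/s.
Outlet amounts (n = n₀ + Σ ν·ξ):
  U: 759.5 − 1(137.4) − 2(13.69) = 594.7
  R: 1626 − 3(137.4) − 2(13.69) = 1186
  Q: 0 + 1(137.4) = 137.4
  V: 0 + 2(13.69) = 27.38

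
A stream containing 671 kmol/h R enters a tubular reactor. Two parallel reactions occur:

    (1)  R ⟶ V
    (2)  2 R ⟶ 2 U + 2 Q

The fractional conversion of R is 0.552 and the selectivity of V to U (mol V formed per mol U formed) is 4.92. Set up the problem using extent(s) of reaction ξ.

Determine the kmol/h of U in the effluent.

Conversion of R: R consumed = 0.552 × 671 = 370.4 kmol/h = 1ξ₁ + 2ξ₂.
Selectivity: 1ξ₁ / (2ξ₂) = 4.92 → ξ₁ = 9.84 ξ₂.
Substitute: (1·9.84 + 2) ξ₂ = 370.4 → ξ₂ = 31.28 kmol/h, ξ₁ = 307.8 kmol/h.
Outlet amounts (n = n₀ + Σ ν·ξ):
  R: 671 − 1(307.8) − 2(31.28) = 300.6
  V: 0 + 1(307.8) = 307.8
  U: 0 + 2(31.28) = 62.57
  Q: 0 + 2(31.28) = 62.57

62.6 kmol/h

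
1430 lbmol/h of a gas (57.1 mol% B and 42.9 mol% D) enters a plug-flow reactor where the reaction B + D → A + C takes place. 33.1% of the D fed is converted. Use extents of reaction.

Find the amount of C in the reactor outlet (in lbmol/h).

D reacted = 0.331 × 613.5 = 203.1 lbmol/h; ν_D = −1, so ξ = 203.1/1 = 203.1 lbmol/h.
Outlet amounts (n = n₀ + ν ξ):
  B: 816.5 − 1(203.1) = 613.5
  D: 613.5 − 1(203.1) = 410.4
  A: 0 + 1(203.1) = 203.1
  C: 0 + 1(203.1) = 203.1

203 lbmol/h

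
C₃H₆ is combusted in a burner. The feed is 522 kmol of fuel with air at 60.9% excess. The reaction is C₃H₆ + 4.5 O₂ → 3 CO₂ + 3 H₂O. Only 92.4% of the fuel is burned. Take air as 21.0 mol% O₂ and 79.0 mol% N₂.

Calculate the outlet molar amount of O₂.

1610 kmol

Stoichiometric O₂ = 4.5 × 522 = 2349 kmol; O₂ fed = 2349 × 1.609 = 3780 kmol.
N₂ fed = 3780 × 79/21 = 14220 kmol.
Fuel reacted = 0.924 × 522 → ξ = 482.3 kmol.
Outlet (n = n₀ + ν ξ):
  C₃H₆: 522 − 1(482.3) = 39.67
  O₂: 3780 − 4.5(482.3) = 1609
  N₂: 14220 (inert)
  CO₂: 0 + 3(482.3) = 1447
  H₂O: 0 + 3(482.3) = 1447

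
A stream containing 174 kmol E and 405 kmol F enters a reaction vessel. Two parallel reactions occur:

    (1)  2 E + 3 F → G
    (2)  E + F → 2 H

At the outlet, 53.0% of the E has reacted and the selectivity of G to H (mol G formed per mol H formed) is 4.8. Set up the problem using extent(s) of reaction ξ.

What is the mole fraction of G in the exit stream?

0.109

Conversion of E: E consumed = 0.53 × 174 = 92.22 kmol = 2ξ₁ + 1ξ₂.
Selectivity: 1ξ₁ / (2ξ₂) = 4.8 → ξ₁ = 9.6 ξ₂.
Substitute: (2·9.6 + 1) ξ₂ = 92.22 → ξ₂ = 4.565 kmol, ξ₁ = 43.83 kmol.
Outlet amounts (n = n₀ + Σ ν·ξ):
  E: 174 − 2(43.83) − 1(4.565) = 81.78
  F: 405 − 3(43.83) − 1(4.565) = 269
  G: 0 + 1(43.83) = 43.83
  H: 0 + 2(4.565) = 9.131
Total out = 403.7 kmol; y_G = 43.83 / 403.7 = 0.1086.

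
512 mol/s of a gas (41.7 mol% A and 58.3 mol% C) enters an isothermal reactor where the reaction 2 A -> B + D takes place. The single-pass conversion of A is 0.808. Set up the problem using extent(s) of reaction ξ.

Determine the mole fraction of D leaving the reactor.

A reacted = 0.808 × 213.5 = 172.5 mol/s; ν_A = −2, so ξ = 172.5/2 = 86.26 mol/s.
Outlet amounts (n = n₀ + ν ξ):
  A: 213.5 − 2(86.26) = 40.99
  B: 0 + 1(86.26) = 86.26
  D: 0 + 1(86.26) = 86.26
  C: 298.5 (inert)
Total out = 512 mol/s; y_D = 86.26 / 512 = 0.1685.

0.168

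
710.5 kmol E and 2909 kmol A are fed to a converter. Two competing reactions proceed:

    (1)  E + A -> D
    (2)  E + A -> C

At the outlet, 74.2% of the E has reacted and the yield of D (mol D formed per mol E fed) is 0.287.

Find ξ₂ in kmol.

ξ₂ = 323 kmol

Yield of D: 1ξ₁ / 710.5 = 0.287 → ξ₁ = 203.9 kmol.
Conversion of E: 1ξ₁ + 1ξ₂ = 0.742 × 710.5 = 527.2 → ξ₂ = 323.3 kmol.
Outlet amounts (n = n₀ + Σ ν·ξ):
  E: 710.5 − 1(203.9) − 1(323.3) = 183.3
  A: 2909 − 1(203.9) − 1(323.3) = 2382
  D: 0 + 1(203.9) = 203.9
  C: 0 + 1(323.3) = 323.3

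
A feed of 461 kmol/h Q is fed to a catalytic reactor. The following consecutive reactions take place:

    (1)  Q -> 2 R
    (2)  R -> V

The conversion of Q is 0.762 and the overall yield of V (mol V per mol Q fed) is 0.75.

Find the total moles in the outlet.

812 kmol/h

Conversion of Q: Q consumed = 1ξ₁ = 0.762 × 461 → ξ₁ = 351.3 kmol/h.
Yield of V: 1ξ₂ / 461 = 0.75 → ξ₂ = 345.8 kmol/h.
Outlet amounts (n = n₀ + Σ ν·ξ):
  Q: 461 − 1(351.3) = 109.7
  R: 0 + 2(351.3) − 1(345.8) = 356.8
  V: 0 + 1(345.8) = 345.8
Total out = 109.7 + 356.8 + 345.8 = 812.3 kmol/h.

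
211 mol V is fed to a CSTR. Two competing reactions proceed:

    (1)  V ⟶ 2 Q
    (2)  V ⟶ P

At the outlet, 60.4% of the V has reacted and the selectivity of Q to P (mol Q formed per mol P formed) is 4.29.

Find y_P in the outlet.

Conversion of V: V consumed = 0.604 × 211 = 127.4 mol = 1ξ₁ + 1ξ₂.
Selectivity: 2ξ₁ / (1ξ₂) = 4.29 → ξ₁ = 2.145 ξ₂.
Substitute: (1·2.145 + 1) ξ₂ = 127.4 → ξ₂ = 40.52 mol, ξ₁ = 86.92 mol.
Outlet amounts (n = n₀ + Σ ν·ξ):
  V: 211 − 1(86.92) − 1(40.52) = 83.56
  Q: 0 + 2(86.92) = 173.8
  P: 0 + 1(40.52) = 40.52
Total out = 297.9 mol; y_P = 40.52 / 297.9 = 0.136.

0.136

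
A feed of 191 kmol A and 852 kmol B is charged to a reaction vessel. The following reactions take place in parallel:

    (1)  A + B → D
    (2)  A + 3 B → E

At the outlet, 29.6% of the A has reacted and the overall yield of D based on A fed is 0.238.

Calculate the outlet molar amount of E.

11.1 kmol

Yield of D: 1ξ₁ / 191 = 0.238 → ξ₁ = 45.46 kmol.
Conversion of A: 1ξ₁ + 1ξ₂ = 0.296 × 191 = 56.54 → ξ₂ = 11.08 kmol.
Outlet amounts (n = n₀ + Σ ν·ξ):
  A: 191 − 1(45.46) − 1(11.08) = 134.5
  B: 852 − 1(45.46) − 3(11.08) = 773.3
  D: 0 + 1(45.46) = 45.46
  E: 0 + 1(11.08) = 11.08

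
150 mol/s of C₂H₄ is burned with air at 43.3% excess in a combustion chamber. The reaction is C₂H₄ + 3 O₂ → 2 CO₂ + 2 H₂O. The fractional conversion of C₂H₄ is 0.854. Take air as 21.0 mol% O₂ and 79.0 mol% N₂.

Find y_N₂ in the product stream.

0.753

Stoichiometric O₂ = 3 × 150 = 450 mol/s; O₂ fed = 450 × 1.433 = 644.9 mol/s.
N₂ fed = 644.9 × 79/21 = 2426 mol/s.
Fuel reacted = 0.854 × 150 → ξ = 128.1 mol/s.
Outlet (n = n₀ + ν ξ):
  C₂H₄: 150 − 1(128.1) = 21.9
  O₂: 644.9 − 3(128.1) = 260.6
  N₂: 2426 (inert)
  CO₂: 0 + 2(128.1) = 256.2
  H₂O: 0 + 2(128.1) = 256.2
Total out = 3221 mol/s; y_N₂ = 2426 / 3221 = 0.7532.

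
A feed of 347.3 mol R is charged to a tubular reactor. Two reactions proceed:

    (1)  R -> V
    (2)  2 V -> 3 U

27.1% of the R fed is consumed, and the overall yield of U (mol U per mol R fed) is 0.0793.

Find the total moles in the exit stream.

356 mol

Conversion of R: R consumed = 1ξ₁ = 0.271 × 347.3 → ξ₁ = 94.12 mol.
Yield of U: 3ξ₂ / 347.3 = 0.0793 → ξ₂ = 9.18 mol.
Outlet amounts (n = n₀ + Σ ν·ξ):
  R: 347.3 − 1(94.12) = 253.2
  V: 0 + 1(94.12) − 2(9.18) = 75.76
  U: 0 + 3(9.18) = 27.54
Total out = 253.2 + 75.76 + 27.54 = 356.5 mol.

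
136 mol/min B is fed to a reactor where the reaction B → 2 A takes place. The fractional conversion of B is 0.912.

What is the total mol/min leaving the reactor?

260 mol/min

B reacted = 0.912 × 136 = 124 mol/min; ν_B = −1, so ξ = 124/1 = 124 mol/min.
Outlet amounts (n = n₀ + ν ξ):
  B: 136 − 1(124) = 11.97
  A: 0 + 2(124) = 248.1
Total out = 11.97 + 248.1 = 260 mol/min.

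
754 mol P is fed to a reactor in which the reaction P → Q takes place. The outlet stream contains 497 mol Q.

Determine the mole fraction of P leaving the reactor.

For Q: n = n₀ + 1ξ → 497 = 0 + 1ξ, giving ξ = 497 mol.
Outlet amounts (n = n₀ + ν ξ):
  P: 754 − 1(497) = 257
  Q: 0 + 1(497) = 497
Total out = 754 mol; y_P = 257 / 754 = 0.3408.

0.341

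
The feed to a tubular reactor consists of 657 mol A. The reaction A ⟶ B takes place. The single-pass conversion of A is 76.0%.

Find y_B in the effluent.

A reacted = 0.76 × 657 = 499.3 mol; ν_A = −1, so ξ = 499.3/1 = 499.3 mol.
Outlet amounts (n = n₀ + ν ξ):
  A: 657 − 1(499.3) = 157.7
  B: 0 + 1(499.3) = 499.3
Total out = 657 mol; y_B = 499.3 / 657 = 0.76.

0.76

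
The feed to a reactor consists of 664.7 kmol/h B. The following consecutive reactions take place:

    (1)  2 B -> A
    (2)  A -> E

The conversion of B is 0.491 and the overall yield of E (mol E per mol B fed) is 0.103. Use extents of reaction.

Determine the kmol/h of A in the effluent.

Conversion of B: B consumed = 2ξ₁ = 0.491 × 664.7 → ξ₁ = 163.2 kmol/h.
Yield of E: 1ξ₂ / 664.7 = 0.103 → ξ₂ = 68.46 kmol/h.
Outlet amounts (n = n₀ + Σ ν·ξ):
  B: 664.7 − 2(163.2) = 338.3
  A: 0 + 1(163.2) − 1(68.46) = 94.72
  E: 0 + 1(68.46) = 68.46

94.7 kmol/h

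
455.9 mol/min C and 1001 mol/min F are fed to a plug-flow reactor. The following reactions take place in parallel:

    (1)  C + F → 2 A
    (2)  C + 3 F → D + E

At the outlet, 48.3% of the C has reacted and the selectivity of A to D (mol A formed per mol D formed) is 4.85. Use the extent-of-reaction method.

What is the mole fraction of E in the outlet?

0.0484

Conversion of C: C consumed = 0.483 × 455.9 = 220.2 mol/min = 1ξ₁ + 1ξ₂.
Selectivity: 2ξ₁ / (1ξ₂) = 4.85 → ξ₁ = 2.425 ξ₂.
Substitute: (1·2.425 + 1) ξ₂ = 220.2 → ξ₂ = 64.29 mol/min, ξ₁ = 155.9 mol/min.
Outlet amounts (n = n₀ + Σ ν·ξ):
  C: 455.9 − 1(155.9) − 1(64.29) = 235.7
  F: 1001 − 1(155.9) − 3(64.29) = 652.2
  A: 0 + 2(155.9) = 311.8
  D: 0 + 1(64.29) = 64.29
  E: 0 + 1(64.29) = 64.29
Total out = 1328 mol/min; y_E = 64.29 / 1328 = 0.0484.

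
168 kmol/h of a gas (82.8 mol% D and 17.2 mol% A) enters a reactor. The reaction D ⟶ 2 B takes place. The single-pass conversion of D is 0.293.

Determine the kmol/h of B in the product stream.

81.5 kmol/h

D reacted = 0.293 × 139.1 = 40.76 kmol/h; ν_D = −1, so ξ = 40.76/1 = 40.76 kmol/h.
Outlet amounts (n = n₀ + ν ξ):
  D: 139.1 − 1(40.76) = 98.35
  B: 0 + 2(40.76) = 81.51
  A: 28.9 (inert)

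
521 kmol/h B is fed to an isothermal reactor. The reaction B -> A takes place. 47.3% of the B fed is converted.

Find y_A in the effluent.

B reacted = 0.473 × 521 = 246.4 kmol/h; ν_B = −1, so ξ = 246.4/1 = 246.4 kmol/h.
Outlet amounts (n = n₀ + ν ξ):
  B: 521 − 1(246.4) = 274.6
  A: 0 + 1(246.4) = 246.4
Total out = 521 kmol/h; y_A = 246.4 / 521 = 0.473.

0.473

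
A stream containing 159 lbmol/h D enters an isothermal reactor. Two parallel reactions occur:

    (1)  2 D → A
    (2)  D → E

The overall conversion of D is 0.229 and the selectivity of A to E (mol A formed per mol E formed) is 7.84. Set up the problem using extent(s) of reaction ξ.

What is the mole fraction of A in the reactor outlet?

Conversion of D: D consumed = 0.229 × 159 = 36.41 lbmol/h = 2ξ₁ + 1ξ₂.
Selectivity: 1ξ₁ / (1ξ₂) = 7.84 → ξ₁ = 7.84 ξ₂.
Substitute: (2·7.84 + 1) ξ₂ = 36.41 → ξ₂ = 2.183 lbmol/h, ξ₁ = 17.11 lbmol/h.
Outlet amounts (n = n₀ + Σ ν·ξ):
  D: 159 − 2(17.11) − 1(2.183) = 122.6
  A: 0 + 1(17.11) = 17.11
  E: 0 + 1(2.183) = 2.183
Total out = 141.9 lbmol/h; y_A = 17.11 / 141.9 = 0.1206.

0.121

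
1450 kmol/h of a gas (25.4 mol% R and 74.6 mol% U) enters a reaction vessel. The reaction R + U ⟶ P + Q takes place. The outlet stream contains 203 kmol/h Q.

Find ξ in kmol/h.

ξ = 203 kmol/h

For Q: n = n₀ + 1ξ → 203 = 0 + 1ξ, giving ξ = 203 kmol/h.
Outlet amounts (n = n₀ + ν ξ):
  R: 368.3 − 1(203) = 165.3
  U: 1082 − 1(203) = 878.7
  P: 0 + 1(203) = 203
  Q: 0 + 1(203) = 203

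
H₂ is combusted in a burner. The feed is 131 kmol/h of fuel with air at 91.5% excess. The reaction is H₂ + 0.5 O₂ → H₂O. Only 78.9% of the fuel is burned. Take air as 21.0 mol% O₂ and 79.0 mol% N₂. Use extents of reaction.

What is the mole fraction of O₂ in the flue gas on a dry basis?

0.129

Stoichiometric O₂ = 0.5 × 131 = 65.5 kmol/h; O₂ fed = 65.5 × 1.915 = 125.4 kmol/h.
N₂ fed = 125.4 × 79/21 = 471.9 kmol/h.
Fuel reacted = 0.789 × 131 → ξ = 103.4 kmol/h.
Outlet (n = n₀ + ν ξ):
  H₂: 131 − 1(103.4) = 27.64
  O₂: 125.4 − 0.5(103.4) = 73.75
  N₂: 471.9 (inert)
  H₂O: 0 + 1(103.4) = 103.4
Dry total = 573.3 kmol/h; y_O₂ (dry) = 73.75 / 573.3 = 0.1287.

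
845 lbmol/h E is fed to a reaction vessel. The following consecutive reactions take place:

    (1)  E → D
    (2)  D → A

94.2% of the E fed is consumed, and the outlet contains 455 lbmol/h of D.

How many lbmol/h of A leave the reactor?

341 lbmol/h

Conversion of E: E consumed = 1ξ₁ = 0.942 × 845 → ξ₁ = 796 lbmol/h.
D balance: n_D = 0 + 1ξ₁ − 1ξ₂ = 455 → ξ₂ = (1·796 − 455)/1 = 341 lbmol/h.
Outlet amounts (n = n₀ + Σ ν·ξ):
  E: 845 − 1(796) = 49.01
  D: 0 + 1(796) − 1(341) = 455
  A: 0 + 1(341) = 341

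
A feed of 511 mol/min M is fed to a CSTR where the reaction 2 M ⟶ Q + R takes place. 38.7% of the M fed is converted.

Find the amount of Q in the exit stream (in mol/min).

M reacted = 0.387 × 511 = 197.8 mol/min; ν_M = −2, so ξ = 197.8/2 = 98.88 mol/min.
Outlet amounts (n = n₀ + ν ξ):
  M: 511 − 2(98.88) = 313.2
  Q: 0 + 1(98.88) = 98.88
  R: 0 + 1(98.88) = 98.88

98.9 mol/min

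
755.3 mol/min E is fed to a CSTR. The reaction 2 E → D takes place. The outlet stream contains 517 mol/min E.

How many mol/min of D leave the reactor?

119 mol/min

For E: n = n₀ − 2ξ → 517 = 755.3 − 2ξ, giving ξ = 119.1 mol/min.
Outlet amounts (n = n₀ + ν ξ):
  E: 755.3 − 2(119.1) = 517
  D: 0 + 1(119.1) = 119.1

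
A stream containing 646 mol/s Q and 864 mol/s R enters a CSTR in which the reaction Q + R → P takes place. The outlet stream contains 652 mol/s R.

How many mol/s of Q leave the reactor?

For R: n = n₀ − 1ξ → 652 = 864 − 1ξ, giving ξ = 212 mol/s.
Outlet amounts (n = n₀ + ν ξ):
  Q: 646 − 1(212) = 434
  R: 864 − 1(212) = 652
  P: 0 + 1(212) = 212

434 mol/s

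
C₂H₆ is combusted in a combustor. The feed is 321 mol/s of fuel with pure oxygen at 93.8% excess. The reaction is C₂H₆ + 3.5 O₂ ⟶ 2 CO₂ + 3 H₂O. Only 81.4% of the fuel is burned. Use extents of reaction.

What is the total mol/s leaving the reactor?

Stoichiometric O₂ = 3.5 × 321 = 1124 mol/s; O₂ fed = 1124 × 1.938 = 2177 mol/s.
Fuel reacted = 0.814 × 321 → ξ = 261.3 mol/s.
Outlet (n = n₀ + ν ξ):
  C₂H₆: 321 − 1(261.3) = 59.71
  O₂: 2177 − 3.5(261.3) = 1263
  CO₂: 0 + 2(261.3) = 522.6
  H₂O: 0 + 3(261.3) = 783.9
Total out = 59.71 + 1263 + 522.6 + 783.9 = 2629 mol/s.

2630 mol/s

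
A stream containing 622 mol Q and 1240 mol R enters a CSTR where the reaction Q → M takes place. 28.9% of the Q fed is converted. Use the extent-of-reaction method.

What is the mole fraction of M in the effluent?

Q reacted = 0.289 × 622 = 179.8 mol; ν_Q = −1, so ξ = 179.8/1 = 179.8 mol.
Outlet amounts (n = n₀ + ν ξ):
  Q: 622 − 1(179.8) = 442.2
  M: 0 + 1(179.8) = 179.8
  R: 1240 (inert)
Total out = 1862 mol; y_M = 179.8 / 1862 = 0.09654.

0.0965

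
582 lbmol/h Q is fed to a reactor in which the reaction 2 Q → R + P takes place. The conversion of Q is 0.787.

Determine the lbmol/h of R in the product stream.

Q reacted = 0.787 × 582 = 458 lbmol/h; ν_Q = −2, so ξ = 458/2 = 229 lbmol/h.
Outlet amounts (n = n₀ + ν ξ):
  Q: 582 − 2(229) = 124
  R: 0 + 1(229) = 229
  P: 0 + 1(229) = 229

229 lbmol/h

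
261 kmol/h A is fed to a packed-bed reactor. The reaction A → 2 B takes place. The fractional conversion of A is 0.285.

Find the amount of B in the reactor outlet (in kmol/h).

A reacted = 0.285 × 261 = 74.38 kmol/h; ν_A = −1, so ξ = 74.38/1 = 74.38 kmol/h.
Outlet amounts (n = n₀ + ν ξ):
  A: 261 − 1(74.38) = 186.6
  B: 0 + 2(74.38) = 148.8

149 kmol/h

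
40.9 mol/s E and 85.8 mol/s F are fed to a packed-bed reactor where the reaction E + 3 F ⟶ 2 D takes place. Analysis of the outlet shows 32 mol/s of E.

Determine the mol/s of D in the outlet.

For E: n = n₀ − 1ξ → 32 = 40.9 − 1ξ, giving ξ = 8.9 mol/s.
Outlet amounts (n = n₀ + ν ξ):
  E: 40.9 − 1(8.9) = 32
  F: 85.8 − 3(8.9) = 59.1
  D: 0 + 2(8.9) = 17.8

17.8 mol/s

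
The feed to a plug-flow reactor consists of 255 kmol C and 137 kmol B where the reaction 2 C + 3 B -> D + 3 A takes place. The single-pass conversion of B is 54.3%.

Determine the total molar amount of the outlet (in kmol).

367 kmol

B reacted = 0.543 × 137 = 74.39 kmol; ν_B = −3, so ξ = 74.39/3 = 24.8 kmol.
Outlet amounts (n = n₀ + ν ξ):
  C: 255 − 2(24.8) = 205.4
  B: 137 − 3(24.8) = 62.61
  D: 0 + 1(24.8) = 24.8
  A: 0 + 3(24.8) = 74.39
Total out = 205.4 + 62.61 + 24.8 + 74.39 = 367.2 kmol.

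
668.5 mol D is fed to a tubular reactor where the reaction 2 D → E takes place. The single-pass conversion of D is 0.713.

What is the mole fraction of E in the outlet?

0.554

D reacted = 0.713 × 668.5 = 476.6 mol; ν_D = −2, so ξ = 476.6/2 = 238.3 mol.
Outlet amounts (n = n₀ + ν ξ):
  D: 668.5 − 2(238.3) = 191.9
  E: 0 + 1(238.3) = 238.3
Total out = 430.2 mol; y_E = 238.3 / 430.2 = 0.554.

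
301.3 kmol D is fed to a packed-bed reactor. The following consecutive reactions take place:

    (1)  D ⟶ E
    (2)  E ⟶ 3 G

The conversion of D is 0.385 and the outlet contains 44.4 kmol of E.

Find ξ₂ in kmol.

Conversion of D: D consumed = 1ξ₁ = 0.385 × 301.3 → ξ₁ = 116 kmol.
E balance: n_E = 0 + 1ξ₁ − 1ξ₂ = 44.4 → ξ₂ = (1·116 − 44.4)/1 = 71.6 kmol.
Outlet amounts (n = n₀ + Σ ν·ξ):
  D: 301.3 − 1(116) = 185.3
  E: 0 + 1(116) − 1(71.6) = 44.4
  G: 0 + 3(71.6) = 214.8

ξ₂ = 71.6 kmol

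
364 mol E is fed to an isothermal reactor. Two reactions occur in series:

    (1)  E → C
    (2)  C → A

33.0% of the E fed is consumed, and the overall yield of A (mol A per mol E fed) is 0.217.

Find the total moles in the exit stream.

364 mol

Conversion of E: E consumed = 1ξ₁ = 0.33 × 364 → ξ₁ = 120.1 mol.
Yield of A: 1ξ₂ / 364 = 0.217 → ξ₂ = 78.99 mol.
Outlet amounts (n = n₀ + Σ ν·ξ):
  E: 364 − 1(120.1) = 243.9
  C: 0 + 1(120.1) − 1(78.99) = 41.13
  A: 0 + 1(78.99) = 78.99
Total out = 243.9 + 41.13 + 78.99 = 364 mol.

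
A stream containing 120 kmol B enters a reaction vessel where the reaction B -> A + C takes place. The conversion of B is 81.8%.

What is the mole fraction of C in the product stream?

0.45

B reacted = 0.818 × 120 = 98.16 kmol; ν_B = −1, so ξ = 98.16/1 = 98.16 kmol.
Outlet amounts (n = n₀ + ν ξ):
  B: 120 − 1(98.16) = 21.84
  A: 0 + 1(98.16) = 98.16
  C: 0 + 1(98.16) = 98.16
Total out = 218.2 kmol; y_C = 98.16 / 218.2 = 0.4499.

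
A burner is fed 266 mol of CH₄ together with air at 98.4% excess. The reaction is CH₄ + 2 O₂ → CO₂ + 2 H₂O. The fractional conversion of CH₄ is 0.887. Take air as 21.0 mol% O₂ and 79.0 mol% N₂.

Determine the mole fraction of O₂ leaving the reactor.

Stoichiometric O₂ = 2 × 266 = 532 mol; O₂ fed = 532 × 1.984 = 1055 mol.
N₂ fed = 1055 × 79/21 = 3971 mol.
Fuel reacted = 0.887 × 266 → ξ = 235.9 mol.
Outlet (n = n₀ + ν ξ):
  CH₄: 266 − 1(235.9) = 30.06
  O₂: 1055 − 2(235.9) = 583.6
  N₂: 3971 (inert)
  CO₂: 0 + 1(235.9) = 235.9
  H₂O: 0 + 2(235.9) = 471.9
Total out = 5292 mol; y_O₂ = 583.6 / 5292 = 0.1103.

0.11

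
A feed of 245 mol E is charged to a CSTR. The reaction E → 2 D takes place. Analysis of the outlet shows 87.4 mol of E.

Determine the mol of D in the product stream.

For E: n = n₀ − 1ξ → 87.4 = 245 − 1ξ, giving ξ = 157.6 mol.
Outlet amounts (n = n₀ + ν ξ):
  E: 245 − 1(157.6) = 87.4
  D: 0 + 2(157.6) = 315.2

315 mol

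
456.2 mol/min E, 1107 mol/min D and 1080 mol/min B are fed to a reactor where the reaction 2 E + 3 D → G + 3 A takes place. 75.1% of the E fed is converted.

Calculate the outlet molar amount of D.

E reacted = 0.751 × 456.2 = 342.6 mol/min; ν_E = −2, so ξ = 342.6/2 = 171.3 mol/min.
Outlet amounts (n = n₀ + ν ξ):
  E: 456.2 − 2(171.3) = 113.6
  D: 1107 − 3(171.3) = 593.1
  G: 0 + 1(171.3) = 171.3
  A: 0 + 3(171.3) = 513.9
  B: 1080 (inert)

593 mol/min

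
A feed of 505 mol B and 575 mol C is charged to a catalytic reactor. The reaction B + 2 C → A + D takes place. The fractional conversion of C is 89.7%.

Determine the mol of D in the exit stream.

258 mol

C reacted = 0.897 × 575 = 515.8 mol; ν_C = −2, so ξ = 515.8/2 = 257.9 mol.
Outlet amounts (n = n₀ + ν ξ):
  B: 505 − 1(257.9) = 247.1
  C: 575 − 2(257.9) = 59.23
  A: 0 + 1(257.9) = 257.9
  D: 0 + 1(257.9) = 257.9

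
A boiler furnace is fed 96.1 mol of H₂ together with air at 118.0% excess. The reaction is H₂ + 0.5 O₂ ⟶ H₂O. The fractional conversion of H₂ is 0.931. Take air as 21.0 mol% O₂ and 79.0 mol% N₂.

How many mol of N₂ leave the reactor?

394 mol

Stoichiometric O₂ = 0.5 × 96.1 = 48.05 mol; O₂ fed = 48.05 × 2.180 = 104.7 mol.
N₂ fed = 104.7 × 79/21 = 394.1 mol.
Fuel reacted = 0.931 × 96.1 → ξ = 89.47 mol.
Outlet (n = n₀ + ν ξ):
  H₂: 96.1 − 1(89.47) = 6.631
  O₂: 104.7 − 0.5(89.47) = 60.01
  N₂: 394.1 (inert)
  H₂O: 0 + 1(89.47) = 89.47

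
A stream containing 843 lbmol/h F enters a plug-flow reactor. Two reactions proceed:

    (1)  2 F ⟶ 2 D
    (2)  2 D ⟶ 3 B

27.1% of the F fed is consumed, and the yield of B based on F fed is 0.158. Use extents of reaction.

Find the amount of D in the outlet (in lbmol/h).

Conversion of F: F consumed = 2ξ₁ = 0.271 × 843 → ξ₁ = 114.2 lbmol/h.
Yield of B: 3ξ₂ / 843 = 0.158 → ξ₂ = 44.4 lbmol/h.
Outlet amounts (n = n₀ + Σ ν·ξ):
  F: 843 − 2(114.2) = 614.5
  D: 0 + 2(114.2) − 2(44.4) = 139.7
  B: 0 + 3(44.4) = 133.2

140 lbmol/h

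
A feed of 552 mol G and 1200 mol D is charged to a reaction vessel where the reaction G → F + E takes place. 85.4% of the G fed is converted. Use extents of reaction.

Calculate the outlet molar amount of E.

471 mol

G reacted = 0.854 × 552 = 471.4 mol; ν_G = −1, so ξ = 471.4/1 = 471.4 mol.
Outlet amounts (n = n₀ + ν ξ):
  G: 552 − 1(471.4) = 80.59
  F: 0 + 1(471.4) = 471.4
  E: 0 + 1(471.4) = 471.4
  D: 1200 (inert)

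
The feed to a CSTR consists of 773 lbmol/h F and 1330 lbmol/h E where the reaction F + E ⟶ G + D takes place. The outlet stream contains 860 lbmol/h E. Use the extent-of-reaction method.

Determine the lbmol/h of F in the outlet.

303 lbmol/h

For E: n = n₀ − 1ξ → 860 = 1330 − 1ξ, giving ξ = 470 lbmol/h.
Outlet amounts (n = n₀ + ν ξ):
  F: 773 − 1(470) = 303
  E: 1330 − 1(470) = 860
  G: 0 + 1(470) = 470
  D: 0 + 1(470) = 470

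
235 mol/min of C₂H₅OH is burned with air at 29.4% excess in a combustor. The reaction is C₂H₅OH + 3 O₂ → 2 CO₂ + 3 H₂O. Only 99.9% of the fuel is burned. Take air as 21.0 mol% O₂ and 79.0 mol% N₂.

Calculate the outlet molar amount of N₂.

3430 mol/min

Stoichiometric O₂ = 3 × 235 = 705 mol/min; O₂ fed = 705 × 1.294 = 912.3 mol/min.
N₂ fed = 912.3 × 79/21 = 3432 mol/min.
Fuel reacted = 0.999 × 235 → ξ = 234.8 mol/min.
Outlet (n = n₀ + ν ξ):
  C₂H₅OH: 235 − 1(234.8) = 0.235
  O₂: 912.3 − 3(234.8) = 208
  N₂: 3432 (inert)
  CO₂: 0 + 2(234.8) = 469.5
  H₂O: 0 + 3(234.8) = 704.3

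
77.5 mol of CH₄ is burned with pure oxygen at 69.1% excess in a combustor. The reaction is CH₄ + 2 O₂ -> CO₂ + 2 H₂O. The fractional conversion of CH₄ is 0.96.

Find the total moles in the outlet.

Stoichiometric O₂ = 2 × 77.5 = 155 mol; O₂ fed = 155 × 1.691 = 262.1 mol.
Fuel reacted = 0.96 × 77.5 → ξ = 74.4 mol.
Outlet (n = n₀ + ν ξ):
  CH₄: 77.5 − 1(74.4) = 3.1
  O₂: 262.1 − 2(74.4) = 113.3
  CO₂: 0 + 1(74.4) = 74.4
  H₂O: 0 + 2(74.4) = 148.8
Total out = 3.1 + 113.3 + 74.4 + 148.8 = 339.6 mol.

340 mol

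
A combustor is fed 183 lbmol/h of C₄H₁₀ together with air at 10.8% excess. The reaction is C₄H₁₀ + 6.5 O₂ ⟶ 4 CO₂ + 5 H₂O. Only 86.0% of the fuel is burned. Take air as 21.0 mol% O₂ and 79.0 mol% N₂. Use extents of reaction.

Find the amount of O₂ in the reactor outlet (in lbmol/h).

Stoichiometric O₂ = 6.5 × 183 = 1190 lbmol/h; O₂ fed = 1190 × 1.108 = 1318 lbmol/h.
N₂ fed = 1318 × 79/21 = 4958 lbmol/h.
Fuel reacted = 0.86 × 183 → ξ = 157.4 lbmol/h.
Outlet (n = n₀ + ν ξ):
  C₄H₁₀: 183 − 1(157.4) = 25.62
  O₂: 1318 − 6.5(157.4) = 295
  N₂: 4958 (inert)
  CO₂: 0 + 4(157.4) = 629.5
  H₂O: 0 + 5(157.4) = 786.9

295 lbmol/h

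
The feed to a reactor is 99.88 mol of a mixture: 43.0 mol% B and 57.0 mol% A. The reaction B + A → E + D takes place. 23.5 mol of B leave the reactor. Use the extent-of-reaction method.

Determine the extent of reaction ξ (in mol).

For B: n = n₀ − 1ξ → 23.5 = 42.95 − 1ξ, giving ξ = 19.45 mol.
Outlet amounts (n = n₀ + ν ξ):
  B: 42.95 − 1(19.45) = 23.5
  A: 56.93 − 1(19.45) = 37.48
  E: 0 + 1(19.45) = 19.45
  D: 0 + 1(19.45) = 19.45

ξ = 19.4 mol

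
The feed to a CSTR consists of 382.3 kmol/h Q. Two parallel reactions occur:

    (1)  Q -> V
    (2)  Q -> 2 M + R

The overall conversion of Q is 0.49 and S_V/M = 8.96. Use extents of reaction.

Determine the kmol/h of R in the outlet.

Conversion of Q: Q consumed = 0.49 × 382.3 = 187.3 kmol/h = 1ξ₁ + 1ξ₂.
Selectivity: 1ξ₁ / (2ξ₂) = 8.96 → ξ₁ = 17.92 ξ₂.
Substitute: (1·17.92 + 1) ξ₂ = 187.3 → ξ₂ = 9.901 kmol/h, ξ₁ = 177.4 kmol/h.
Outlet amounts (n = n₀ + Σ ν·ξ):
  Q: 382.3 − 1(177.4) − 1(9.901) = 195
  V: 0 + 1(177.4) = 177.4
  M: 0 + 2(9.901) = 19.8
  R: 0 + 1(9.901) = 9.901

9.9 kmol/h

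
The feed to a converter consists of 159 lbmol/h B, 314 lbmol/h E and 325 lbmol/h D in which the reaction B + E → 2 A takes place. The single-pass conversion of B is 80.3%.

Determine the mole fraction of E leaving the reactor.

B reacted = 0.803 × 159 = 127.7 lbmol/h; ν_B = −1, so ξ = 127.7/1 = 127.7 lbmol/h.
Outlet amounts (n = n₀ + ν ξ):
  B: 159 − 1(127.7) = 31.32
  E: 314 − 1(127.7) = 186.3
  A: 0 + 2(127.7) = 255.4
  D: 325 (inert)
Total out = 798 lbmol/h; y_E = 186.3 / 798 = 0.2335.

0.233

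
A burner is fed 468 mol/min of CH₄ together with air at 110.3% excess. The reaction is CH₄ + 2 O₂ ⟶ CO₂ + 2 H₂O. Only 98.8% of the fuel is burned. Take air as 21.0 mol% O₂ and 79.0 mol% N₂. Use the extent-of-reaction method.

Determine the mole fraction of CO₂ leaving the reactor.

0.047

Stoichiometric O₂ = 2 × 468 = 936 mol/min; O₂ fed = 936 × 2.103 = 1968 mol/min.
N₂ fed = 1968 × 79/21 = 7405 mol/min.
Fuel reacted = 0.988 × 468 → ξ = 462.4 mol/min.
Outlet (n = n₀ + ν ξ):
  CH₄: 468 − 1(462.4) = 5.616
  O₂: 1968 − 2(462.4) = 1044
  N₂: 7405 (inert)
  CO₂: 0 + 1(462.4) = 462.4
  H₂O: 0 + 2(462.4) = 924.8
Total out = 9841 mol/min; y_CO₂ = 462.4 / 9841 = 0.04698.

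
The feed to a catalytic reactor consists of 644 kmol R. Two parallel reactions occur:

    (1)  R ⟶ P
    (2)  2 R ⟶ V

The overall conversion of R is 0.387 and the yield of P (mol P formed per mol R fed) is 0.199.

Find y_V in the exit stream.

0.104

Yield of P: 1ξ₁ / 644 = 0.199 → ξ₁ = 128.2 kmol.
Conversion of R: 1ξ₁ + 2ξ₂ = 0.387 × 644 = 249.2 → ξ₂ = 60.54 kmol.
Outlet amounts (n = n₀ + Σ ν·ξ):
  R: 644 − 1(128.2) − 2(60.54) = 394.8
  P: 0 + 1(128.2) = 128.2
  V: 0 + 1(60.54) = 60.54
Total out = 583.5 kmol; y_V = 60.54 / 583.5 = 0.1038.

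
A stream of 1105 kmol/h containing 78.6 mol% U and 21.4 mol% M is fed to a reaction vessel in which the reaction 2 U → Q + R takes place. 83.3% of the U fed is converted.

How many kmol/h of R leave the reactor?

U reacted = 0.833 × 868.5 = 723.5 kmol/h; ν_U = −2, so ξ = 723.5/2 = 361.7 kmol/h.
Outlet amounts (n = n₀ + ν ξ):
  U: 868.5 − 2(361.7) = 145
  Q: 0 + 1(361.7) = 361.7
  R: 0 + 1(361.7) = 361.7
  M: 236.5 (inert)

362 kmol/h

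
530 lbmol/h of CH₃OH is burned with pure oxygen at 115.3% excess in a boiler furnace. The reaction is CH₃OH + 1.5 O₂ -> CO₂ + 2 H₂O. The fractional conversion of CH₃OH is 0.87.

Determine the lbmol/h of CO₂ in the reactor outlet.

461 lbmol/h

Stoichiometric O₂ = 1.5 × 530 = 795 lbmol/h; O₂ fed = 795 × 2.153 = 1712 lbmol/h.
Fuel reacted = 0.87 × 530 → ξ = 461.1 lbmol/h.
Outlet (n = n₀ + ν ξ):
  CH₃OH: 530 − 1(461.1) = 68.9
  O₂: 1712 − 1.5(461.1) = 1020
  CO₂: 0 + 1(461.1) = 461.1
  H₂O: 0 + 2(461.1) = 922.2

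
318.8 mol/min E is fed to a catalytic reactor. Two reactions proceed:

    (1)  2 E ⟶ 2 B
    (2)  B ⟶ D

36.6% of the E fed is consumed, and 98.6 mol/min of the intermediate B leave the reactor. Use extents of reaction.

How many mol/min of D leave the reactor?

18.1 mol/min

Conversion of E: E consumed = 2ξ₁ = 0.366 × 318.8 → ξ₁ = 58.34 mol/min.
B balance: n_B = 0 + 2ξ₁ − 1ξ₂ = 98.6 → ξ₂ = (2·58.34 − 98.6)/1 = 18.08 mol/min.
Outlet amounts (n = n₀ + Σ ν·ξ):
  E: 318.8 − 2(58.34) = 202.1
  B: 0 + 2(58.34) − 1(18.08) = 98.6
  D: 0 + 1(18.08) = 18.08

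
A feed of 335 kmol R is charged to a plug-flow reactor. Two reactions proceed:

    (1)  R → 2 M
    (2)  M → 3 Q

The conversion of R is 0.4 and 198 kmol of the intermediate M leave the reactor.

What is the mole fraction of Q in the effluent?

Conversion of R: R consumed = 1ξ₁ = 0.4 × 335 → ξ₁ = 134 kmol.
M balance: n_M = 0 + 2ξ₁ − 1ξ₂ = 198 → ξ₂ = (2·134 − 198)/1 = 70 kmol.
Outlet amounts (n = n₀ + Σ ν·ξ):
  R: 335 − 1(134) = 201
  M: 0 + 2(134) − 1(70) = 198
  Q: 0 + 3(70) = 210
Total out = 609 kmol; y_Q = 210 / 609 = 0.3448.

0.345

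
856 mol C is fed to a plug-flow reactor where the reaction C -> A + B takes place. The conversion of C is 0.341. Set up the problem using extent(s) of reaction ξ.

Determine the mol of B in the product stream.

292 mol

C reacted = 0.341 × 856 = 291.9 mol; ν_C = −1, so ξ = 291.9/1 = 291.9 mol.
Outlet amounts (n = n₀ + ν ξ):
  C: 856 − 1(291.9) = 564.1
  A: 0 + 1(291.9) = 291.9
  B: 0 + 1(291.9) = 291.9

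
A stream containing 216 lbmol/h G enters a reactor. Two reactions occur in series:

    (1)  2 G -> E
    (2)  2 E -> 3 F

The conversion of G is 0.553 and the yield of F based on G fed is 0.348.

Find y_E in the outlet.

Conversion of G: G consumed = 2ξ₁ = 0.553 × 216 → ξ₁ = 59.72 lbmol/h.
Yield of F: 3ξ₂ / 216 = 0.348 → ξ₂ = 25.06 lbmol/h.
Outlet amounts (n = n₀ + Σ ν·ξ):
  G: 216 − 2(59.72) = 96.55
  E: 0 + 1(59.72) − 2(25.06) = 9.612
  F: 0 + 3(25.06) = 75.17
Total out = 181.3 lbmol/h; y_E = 9.612 / 181.3 = 0.05301.

0.053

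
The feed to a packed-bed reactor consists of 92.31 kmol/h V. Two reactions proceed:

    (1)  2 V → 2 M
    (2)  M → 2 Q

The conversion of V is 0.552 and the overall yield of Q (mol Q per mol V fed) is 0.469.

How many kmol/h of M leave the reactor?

Conversion of V: V consumed = 2ξ₁ = 0.552 × 92.31 → ξ₁ = 25.48 kmol/h.
Yield of Q: 2ξ₂ / 92.31 = 0.469 → ξ₂ = 21.65 kmol/h.
Outlet amounts (n = n₀ + Σ ν·ξ):
  V: 92.31 − 2(25.48) = 41.35
  M: 0 + 2(25.48) − 1(21.65) = 29.31
  Q: 0 + 2(21.65) = 43.29

29.3 kmol/h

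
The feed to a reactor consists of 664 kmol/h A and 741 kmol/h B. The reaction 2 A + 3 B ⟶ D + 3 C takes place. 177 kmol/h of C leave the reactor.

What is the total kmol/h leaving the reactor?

1350 kmol/h

For C: n = n₀ + 3ξ → 177 = 0 + 3ξ, giving ξ = 59 kmol/h.
Outlet amounts (n = n₀ + ν ξ):
  A: 664 − 2(59) = 546
  B: 741 − 3(59) = 564
  D: 0 + 1(59) = 59
  C: 0 + 3(59) = 177
Total out = 546 + 564 + 59 + 177 = 1346 kmol/h.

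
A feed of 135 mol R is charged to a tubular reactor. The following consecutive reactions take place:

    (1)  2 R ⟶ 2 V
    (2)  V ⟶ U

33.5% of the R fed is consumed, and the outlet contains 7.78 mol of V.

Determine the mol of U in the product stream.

Conversion of R: R consumed = 2ξ₁ = 0.335 × 135 → ξ₁ = 22.61 mol.
V balance: n_V = 0 + 2ξ₁ − 1ξ₂ = 7.78 → ξ₂ = (2·22.61 − 7.78)/1 = 37.45 mol.
Outlet amounts (n = n₀ + Σ ν·ξ):
  R: 135 − 2(22.61) = 89.78
  V: 0 + 2(22.61) − 1(37.45) = 7.78
  U: 0 + 1(37.45) = 37.45

37.4 mol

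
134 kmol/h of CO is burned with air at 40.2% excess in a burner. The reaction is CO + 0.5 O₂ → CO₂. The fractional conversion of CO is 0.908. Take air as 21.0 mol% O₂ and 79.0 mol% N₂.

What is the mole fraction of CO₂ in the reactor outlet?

Stoichiometric O₂ = 0.5 × 134 = 67 kmol/h; O₂ fed = 67 × 1.402 = 93.93 kmol/h.
N₂ fed = 93.93 × 79/21 = 353.4 kmol/h.
Fuel reacted = 0.908 × 134 → ξ = 121.7 kmol/h.
Outlet (n = n₀ + ν ξ):
  CO: 134 − 1(121.7) = 12.33
  O₂: 93.93 − 0.5(121.7) = 33.1
  N₂: 353.4 (inert)
  CO₂: 0 + 1(121.7) = 121.7
Total out = 520.5 kmol/h; y_CO₂ = 121.7 / 520.5 = 0.2338.

0.234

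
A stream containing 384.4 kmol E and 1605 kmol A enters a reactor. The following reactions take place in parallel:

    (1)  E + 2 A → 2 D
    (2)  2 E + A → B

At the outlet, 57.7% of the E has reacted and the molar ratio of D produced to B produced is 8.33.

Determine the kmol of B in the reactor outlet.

Conversion of E: E consumed = 0.577 × 384.4 = 221.8 kmol = 1ξ₁ + 2ξ₂.
Selectivity: 2ξ₁ / (1ξ₂) = 8.33 → ξ₁ = 4.165 ξ₂.
Substitute: (1·4.165 + 2) ξ₂ = 221.8 → ξ₂ = 35.98 kmol, ξ₁ = 149.8 kmol.
Outlet amounts (n = n₀ + Σ ν·ξ):
  E: 384.4 − 1(149.8) − 2(35.98) = 162.6
  A: 1605 − 2(149.8) − 1(35.98) = 1269
  D: 0 + 2(149.8) = 299.7
  B: 0 + 1(35.98) = 35.98

36 kmol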